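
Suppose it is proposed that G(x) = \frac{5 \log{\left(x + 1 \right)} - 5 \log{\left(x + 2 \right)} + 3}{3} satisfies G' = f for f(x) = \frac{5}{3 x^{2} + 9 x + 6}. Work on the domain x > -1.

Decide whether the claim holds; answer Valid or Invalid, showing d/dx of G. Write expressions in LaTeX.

Valid - the claim checks out under differentiation.

d/dx[G] = \frac{5}{3 x^{2} + 9 x + 6}
This equals f(x) exactly, so the claim holds.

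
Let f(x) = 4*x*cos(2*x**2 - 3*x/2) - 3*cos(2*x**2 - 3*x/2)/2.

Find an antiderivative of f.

The substitution u = 2*x**2 - 3*x/2 works: f is exactly (dF/du)*(du/dx) for that inner function.
Check: d/dx[sin(2*x**2 - 3*x/2)] = 4*x*cos(2*x**2 - 3*x/2) - 3*cos(2*x**2 - 3*x/2)/2 = f(x).

An antiderivative is F(x) = sin(2*x**2 - 3*x/2).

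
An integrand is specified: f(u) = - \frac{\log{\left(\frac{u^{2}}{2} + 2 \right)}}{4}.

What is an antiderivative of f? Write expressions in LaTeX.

An antiderivative is F(u) = - \frac{u \log{\left(\frac{u^{2}}{2} + 2 \right)}}{4} + \frac{u}{2} - \operatorname{atan}{\left(\frac{u}{2} \right)}.

An antiderivative F(u) passes only if d/du[F] lands on f(u) exactly.
Check: d/du[- \frac{u \log{\left(\frac{u^{2}}{2} + 2 \right)}}{4} + \frac{u}{2} - \operatorname{atan}{\left(\frac{u}{2} \right)}] = - \frac{\log{\left(\frac{u^{2}}{2} + 2 \right)}}{4} = f(u).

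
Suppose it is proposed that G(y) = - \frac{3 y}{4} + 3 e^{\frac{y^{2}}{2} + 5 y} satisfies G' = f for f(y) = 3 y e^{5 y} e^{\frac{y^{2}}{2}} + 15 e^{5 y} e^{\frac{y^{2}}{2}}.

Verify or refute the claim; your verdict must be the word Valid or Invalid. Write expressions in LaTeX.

Invalid: d/dy[G] - f = - \frac{3}{4}, which is not 0.

d/dy[G] = 3 y e^{5 y} e^{\frac{y^{2}}{2}} + 15 e^{5 y} e^{\frac{y^{2}}{2}} - \frac{3}{4}
d/dy[G] - f(y) = - \frac{3}{4} != 0.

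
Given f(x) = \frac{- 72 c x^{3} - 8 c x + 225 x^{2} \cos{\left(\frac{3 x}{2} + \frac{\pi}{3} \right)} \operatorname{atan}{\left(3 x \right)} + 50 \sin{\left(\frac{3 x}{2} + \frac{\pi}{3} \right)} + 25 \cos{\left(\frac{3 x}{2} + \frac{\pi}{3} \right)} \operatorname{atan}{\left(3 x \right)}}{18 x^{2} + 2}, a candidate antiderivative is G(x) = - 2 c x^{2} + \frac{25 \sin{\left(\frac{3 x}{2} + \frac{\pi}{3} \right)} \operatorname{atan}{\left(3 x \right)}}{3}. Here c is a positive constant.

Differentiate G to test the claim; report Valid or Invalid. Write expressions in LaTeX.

d/dx[G] = \frac{- 72 c x^{3} - 8 c x + 225 x^{2} \cos{\left(\frac{3 x}{2} + \frac{\pi}{3} \right)} \operatorname{atan}{\left(3 x \right)} + 50 \sin{\left(\frac{3 x}{2} + \frac{\pi}{3} \right)} + 25 \cos{\left(\frac{3 x}{2} + \frac{\pi}{3} \right)} \operatorname{atan}{\left(3 x \right)}}{18 x^{2} + 2}
This equals f(x) exactly, so the claim holds.

Valid - the claim checks out under differentiation.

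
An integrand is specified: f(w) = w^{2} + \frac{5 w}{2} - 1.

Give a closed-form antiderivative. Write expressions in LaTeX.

An antiderivative is F(w) = \frac{w \left(4 w^{2} + 15 w - 12\right)}{12}.

The integrand splits into summands that can be handled one at a time.
Check: d/dw[\frac{w \left(4 w^{2} + 15 w - 12\right)}{12}] = w^{2} + \frac{5 w}{2} - 1 = f(w).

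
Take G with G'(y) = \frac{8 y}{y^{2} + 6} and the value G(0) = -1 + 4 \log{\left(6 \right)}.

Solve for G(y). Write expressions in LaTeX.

G(y) = 4 \log{\left(y^{2} + 6 \right)} - 1

The substitution u = y^{2} + 6 works: G'(y) is exactly (dG/du)*(du/dy) for that inner function.
A general antiderivative is 4 \log{\left(y^{2} + 6 \right)} + C.
The condition gives C = -1 + 4 \log{\left(6 \right)} - (4 \log{\left(6 \right)}) = -1.
So G(y) = 4 \log{\left(y^{2} + 6 \right)} - 1.
Check: d/dy[4 \log{\left(y^{2} + 6 \right)} - 1] = \frac{8 y}{y^{2} + 6} = G'(y).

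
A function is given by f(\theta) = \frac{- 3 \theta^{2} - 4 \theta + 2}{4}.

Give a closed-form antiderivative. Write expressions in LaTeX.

Check any antiderivative F(\theta) by computing F'(\theta) and comparing it with f(\theta).
Check: d/d\theta[- \frac{\theta^{3}}{4} - \frac{\theta^{2}}{2} + \frac{\theta}{2}] = - \frac{3 \theta^{2}}{4} - \theta + \frac{1}{2}, which equals f(\theta).

An antiderivative is F(\theta) = - \frac{\theta^{3}}{4} - \frac{\theta^{2}}{2} + \frac{\theta}{2}.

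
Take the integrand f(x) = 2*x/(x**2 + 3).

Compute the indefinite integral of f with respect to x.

F(x) = log(x**2 + 3) + C

The substitution u = x**2 + 3 works: f is exactly (dF/du)*(du/dx) for that inner function.
Check: d/dx[log(x**2 + 3)] = 2*x/(x**2 + 3) = f(x).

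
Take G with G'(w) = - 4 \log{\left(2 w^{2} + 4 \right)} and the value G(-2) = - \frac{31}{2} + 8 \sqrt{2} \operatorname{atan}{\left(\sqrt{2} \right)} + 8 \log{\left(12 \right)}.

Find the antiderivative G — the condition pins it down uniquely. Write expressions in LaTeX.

Whatever form G(w) takes, its d/dw must return the stated G'(w).
A general antiderivative is - 4 w \log{\left(2 w^{2} + 4 \right)} + 8 w - 8 \sqrt{2} \operatorname{atan}{\left(\frac{\sqrt{2} w}{2} \right)} + C.
The condition gives C = - \frac{31}{2} + 8 \sqrt{2} \operatorname{atan}{\left(\sqrt{2} \right)} + 8 \log{\left(12 \right)} - (-16 + 8 \sqrt{2} \operatorname{atan}{\left(\sqrt{2} \right)} + 8 \log{\left(12 \right)}) = \frac{1}{2}.
So G(w) = - \frac{8 w \log{\left(2 w^{2} + 4 \right)} - 16 w + 16 \sqrt{2} \operatorname{atan}{\left(\frac{\sqrt{2} w}{2} \right)} - 1}{2}.
Check: d/dw[- \frac{8 w \log{\left(2 w^{2} + 4 \right)} - 16 w + 16 \sqrt{2} \operatorname{atan}{\left(\frac{\sqrt{2} w}{2} \right)} - 1}{2}] = - 4 \log{\left(w^{2} + 2 \right)} - 4 \log{\left(2 \right)}, which equals G'(w).

G(w) = - \frac{8 w \log{\left(2 w^{2} + 4 \right)} - 16 w + 16 \sqrt{2} \operatorname{atan}{\left(\frac{\sqrt{2} w}{2} \right)} - 1}{2}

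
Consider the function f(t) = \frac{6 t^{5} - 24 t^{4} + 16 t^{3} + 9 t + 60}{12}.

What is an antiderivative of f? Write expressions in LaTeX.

A candidate is checked by its d/dt: the result must match f(t).
Check: d/dt[\frac{t^{6}}{12} - \frac{2 t^{5}}{5} + \frac{t^{4}}{3} + \frac{3 t^{2}}{8} + 5 t] = \frac{t^{5}}{2} - 2 t^{4} + \frac{4 t^{3}}{3} + \frac{3 t}{4} + 5, which equals f(t).

An antiderivative is F(t) = \frac{t^{6}}{12} - \frac{2 t^{5}}{5} + \frac{t^{4}}{3} + \frac{3 t^{2}}{8} + 5 t.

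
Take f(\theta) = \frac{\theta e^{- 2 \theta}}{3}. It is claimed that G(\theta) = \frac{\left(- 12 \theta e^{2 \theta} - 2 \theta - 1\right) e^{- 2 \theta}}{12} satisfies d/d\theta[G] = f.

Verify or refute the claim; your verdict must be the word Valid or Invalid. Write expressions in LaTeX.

Invalid: d/d\theta[G] - f = -1, which is not 0.

d/d\theta[G] = \frac{\left(\theta - 3 e^{2 \theta}\right) e^{- 2 \theta}}{3}
d/d\theta[G] - f(\theta) = -1 != 0.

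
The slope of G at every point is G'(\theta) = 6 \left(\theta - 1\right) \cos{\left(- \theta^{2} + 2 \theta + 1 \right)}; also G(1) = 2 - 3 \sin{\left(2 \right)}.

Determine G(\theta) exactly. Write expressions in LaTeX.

G'(\theta) matches the chain-rule pattern g'(h)*h' with inner function h(\theta) = - \theta^{2} + 2 \theta + 1; substituting u = h(\theta) collapses the integral.
A general antiderivative is - 3 \sin{\left(- \theta^{2} + 2 \theta + 1 \right)} + C.
The condition gives C = 2 - 3 \sin{\left(2 \right)} - (- 3 \sin{\left(2 \right)}) = 2.
So G(\theta) = 2 - 3 \sin{\left(- \theta^{2} + 2 \theta + 1 \right)}.
Check: d/d\theta[2 - 3 \sin{\left(- \theta^{2} + 2 \theta + 1 \right)}] = 6 \theta \cos{\left(- \theta^{2} + 2 \theta + 1 \right)} - 6 \cos{\left(- \theta^{2} + 2 \theta + 1 \right)}, which equals G'(\theta).

G(\theta) = 2 - 3 \sin{\left(- \theta^{2} + 2 \theta + 1 \right)}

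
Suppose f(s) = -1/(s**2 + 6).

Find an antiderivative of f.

An antiderivative is F(s) = -sqrt(6)*atan(sqrt(6)*s/6)/6.

For F(s) to be correct the identity F'(s) - f(s) = 0 must hold.
Check: d/ds[-sqrt(6)*atan(sqrt(6)*s/6)/6] = -1/(s**2 + 6) = f(s).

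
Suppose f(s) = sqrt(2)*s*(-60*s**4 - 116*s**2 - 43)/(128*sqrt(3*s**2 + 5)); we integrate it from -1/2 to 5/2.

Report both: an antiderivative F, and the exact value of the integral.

f has the shape u'v + uv' for u = -(-s**2/2 - 1/4)**2/4 and v = sqrt(3*s**2/2 + 5/2) — it is the derivative of the product u*v.
F(s) = -(-s**2/2 - 1/4)**2*sqrt(3*s**2/2 + 5/2)/4 is an antiderivative of f.
Check: d/ds[-(-s**2/2 - 1/4)**2*sqrt(3*s**2/2 + 5/2)/4] = (-60*sqrt(2)*s**5 - 116*sqrt(2)*s**3 - 43*sqrt(2)*s)/(128*sqrt(3*s**2 + 5)), which equals f(s).
F(5/2) = -729*sqrt(190)/1024; F(-1/2) = -9*sqrt(46)/1024.
Integral = F(5/2) - F(-1/2) = -729*sqrt(190)/1024 + 9*sqrt(46)/1024.

Antiderivative: F(s) = -(-s**2/2 - 1/4)**2*sqrt(3*s**2/2 + 5/2)/4; value = -729*sqrt(190)/1024 + 9*sqrt(46)/1024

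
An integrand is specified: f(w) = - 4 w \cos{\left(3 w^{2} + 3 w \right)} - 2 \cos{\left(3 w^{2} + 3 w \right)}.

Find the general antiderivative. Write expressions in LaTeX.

f matches the chain-rule pattern g'(h)*h' with inner function h(w) = 3 w^{2} + 3 w; substituting u = h(w) collapses the integral.
Check: d/dw[- \frac{2 \sin{\left(3 w^{2} + 3 w \right)}}{3}] = - 4 w \cos{\left(3 w^{2} + 3 w \right)} - 2 \cos{\left(3 w^{2} + 3 w \right)} = f(w).

F(w) = - \frac{2 \sin{\left(3 w^{2} + 3 w \right)}}{3} + C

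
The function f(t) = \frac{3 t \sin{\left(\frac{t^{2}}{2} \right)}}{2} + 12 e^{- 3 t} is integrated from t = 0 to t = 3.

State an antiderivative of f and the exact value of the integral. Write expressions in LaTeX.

Antiderivative: F(t) = - \frac{3 \cos{\left(\frac{t^{2}}{2} \right)}}{2} - 4 e^{- 3 t}; value = - \frac{4}{e^{9}} - \frac{3 \cos{\left(\frac{9}{2} \right)}}{2} + \frac{11}{2}

Integrate term by term and add the pieces.
F(t) = - \frac{3 \cos{\left(\frac{t^{2}}{2} \right)}}{2} - 4 e^{- 3 t} is an antiderivative of f.
Check: d/dt[- \frac{3 \cos{\left(\frac{t^{2}}{2} \right)}}{2} - 4 e^{- 3 t}] = \frac{\left(3 t e^{3 t} \sin{\left(\frac{t^{2}}{2} \right)} + 24\right) e^{- 3 t}}{2}, which equals f(t).
F(3) = - \frac{4}{e^{9}} - \frac{3 \cos{\left(\frac{9}{2} \right)}}{2}; F(0) = - \frac{11}{2}.
Integral = F(3) - F(0) = - \frac{4}{e^{9}} - \frac{3 \cos{\left(\frac{9}{2} \right)}}{2} + \frac{11}{2}.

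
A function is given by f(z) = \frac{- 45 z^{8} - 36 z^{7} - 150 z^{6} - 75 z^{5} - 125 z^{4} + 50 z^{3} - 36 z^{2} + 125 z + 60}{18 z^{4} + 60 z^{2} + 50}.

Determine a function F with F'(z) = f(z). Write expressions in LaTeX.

An antiderivative is F(z) = \frac{- 6 z^{7} - 6 z^{6} - 10 z^{5} + 5 z^{4} + 25 z^{2} + 24 z}{12 z^{2} + 20}.

A candidate is checked by its d/dz: the result must match f(z).
Check: d/dz[\frac{- 6 z^{7} - 6 z^{6} - 10 z^{5} + 5 z^{4} + 25 z^{2} + 24 z}{12 z^{2} + 20}] = \frac{- 45 z^{8} - 36 z^{7} - 150 z^{6} - 75 z^{5} - 125 z^{4} + 50 z^{3} - 36 z^{2} + 125 z + 60}{18 z^{4} + 60 z^{2} + 50} = f(z).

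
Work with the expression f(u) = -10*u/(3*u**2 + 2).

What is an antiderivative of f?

The substitution w = u**2 + 2/3 works: f is exactly (dF/dw)*(dw/du) for that inner function.
Check: d/du[-5*log(u**2 + 2/3)/3] = -10*u/(3*u**2 + 2) = f(u).

An antiderivative is F(u) = -5*log(u**2 + 2/3)/3.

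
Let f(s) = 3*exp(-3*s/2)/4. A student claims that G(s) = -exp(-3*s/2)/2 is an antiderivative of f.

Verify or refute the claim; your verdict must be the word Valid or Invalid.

Valid: G'(s) = f(s).

d/ds[G] = 3*exp(-3*s/2)/4
This equals f(s) exactly, so the claim holds.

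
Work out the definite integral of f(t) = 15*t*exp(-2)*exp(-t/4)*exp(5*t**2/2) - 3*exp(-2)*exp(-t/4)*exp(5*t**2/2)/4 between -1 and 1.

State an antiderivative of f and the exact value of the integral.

The substitution u = 5*t**2/2 - t/4 - 2 works: f is exactly (dF/du)*(du/dt) for that inner function.
F(t) = 3*exp(-2)*exp(-t/4)*exp(5*t**2/2) is an antiderivative of f.
Check: d/dt[3*exp(-2)*exp(-t/4)*exp(5*t**2/2)] = (60*t*exp(5*t**2/2) - 3*exp(5*t**2/2))*exp(-2)*exp(-t/4)/4, which equals f(t).
F(1) = 3*exp(1/4); F(-1) = 3*exp(3/4).
Integral = F(1) - F(-1) = -3*exp(3/4) + 3*exp(1/4).

Antiderivative: F(t) = 3*exp(-2)*exp(-t/4)*exp(5*t**2/2); value = -3*exp(3/4) + 3*exp(1/4)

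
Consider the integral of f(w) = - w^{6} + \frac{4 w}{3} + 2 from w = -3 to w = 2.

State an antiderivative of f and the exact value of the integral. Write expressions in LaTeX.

The integrand splits into summands that can be handled one at a time.
F(w) = - \frac{w \left(3 w^{6} - 14 w - 42\right)}{21} is an antiderivative of f.
Check: d/dw[- \frac{w \left(3 w^{6} - 14 w - 42\right)}{21}] = - w^{6} + \frac{4 w}{3} + 2 = f(w).
F(2) = - \frac{244}{21}; F(-3) = \frac{2187}{7}.
Integral = F(2) - F(-3) = - \frac{6805}{21}.

Antiderivative: F(w) = - \frac{w \left(3 w^{6} - 14 w - 42\right)}{21}; value = - \frac{6805}{21}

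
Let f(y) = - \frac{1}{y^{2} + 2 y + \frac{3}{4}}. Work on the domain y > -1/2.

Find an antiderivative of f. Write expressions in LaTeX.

An antiderivative is F(y) = - \log{\left(y + \frac{1}{2} \right)} + \log{\left(y + \frac{3}{2} \right)}.

The denominator factors as \left(2 y + 1\right) \left(2 y + 3\right); partial fractions split f into directly integrable pieces: \frac{2}{2 y + 3} - \frac{2}{2 y + 1}.
Check: d/dy[- \log{\left(y + \frac{1}{2} \right)} + \log{\left(y + \frac{3}{2} \right)}] = - \frac{4}{4 y^{2} + 8 y + 3}, which equals f(y).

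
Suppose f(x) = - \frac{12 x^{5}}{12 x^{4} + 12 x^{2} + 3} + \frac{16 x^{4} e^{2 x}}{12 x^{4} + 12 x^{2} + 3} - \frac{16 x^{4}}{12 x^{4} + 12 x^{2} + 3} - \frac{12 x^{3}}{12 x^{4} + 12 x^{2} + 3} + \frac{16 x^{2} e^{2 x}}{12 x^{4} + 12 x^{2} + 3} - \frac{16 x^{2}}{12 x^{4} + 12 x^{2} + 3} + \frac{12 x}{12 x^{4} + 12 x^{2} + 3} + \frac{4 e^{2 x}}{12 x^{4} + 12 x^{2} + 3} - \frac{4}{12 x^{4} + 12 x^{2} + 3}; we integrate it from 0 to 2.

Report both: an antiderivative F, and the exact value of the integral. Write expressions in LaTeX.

Antiderivative: F(x) = - \frac{x^{2}}{2} - \frac{4 x}{3} + \frac{2 e^{2 x}}{3} - \frac{5}{8 x^{2} + 4}; value = - \frac{38}{9} + \frac{2 e^{4}}{3}

Integrate term by term and add the pieces.
F(x) = - \frac{x^{2}}{2} - \frac{4 x}{3} + \frac{2 e^{2 x}}{3} - \frac{5}{8 x^{2} + 4} is an antiderivative of f.
Check: d/dx[- \frac{x^{2}}{2} - \frac{4 x}{3} + \frac{2 e^{2 x}}{3} - \frac{5}{8 x^{2} + 4}] = \frac{- 12 x^{5} + 16 x^{4} e^{2 x} - 16 x^{4} - 12 x^{3} + 16 x^{2} e^{2 x} - 16 x^{2} + 12 x + 4 e^{2 x} - 4}{12 x^{4} + 12 x^{2} + 3}, which equals f(x).
F(2) = - \frac{173}{36} + \frac{2 e^{4}}{3}; F(0) = - \frac{7}{12}.
Integral = F(2) - F(0) = - \frac{38}{9} + \frac{2 e^{4}}{3}.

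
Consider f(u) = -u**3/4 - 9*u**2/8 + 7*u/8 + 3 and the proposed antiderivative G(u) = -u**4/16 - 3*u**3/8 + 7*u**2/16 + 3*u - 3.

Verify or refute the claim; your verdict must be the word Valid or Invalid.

d/du[G] = -u**3/4 - 9*u**2/8 + 7*u/8 + 3
This equals f(u) exactly, so the claim holds.

Valid - the claim checks out under differentiation.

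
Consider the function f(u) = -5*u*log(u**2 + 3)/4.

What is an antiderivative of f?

An antiderivative is F(u) = -5*u**2*log(u**2 + 3)/8 + 5*u**2/8 - 15*log(u**2 + 3)/8.

Any candidate F(u) must reproduce f(u) exactly when differentiated.
Check: d/du[-5*u**2*log(u**2 + 3)/8 + 5*u**2/8 - 15*log(u**2 + 3)/8] = -5*u*log(u**2 + 3)/4 = f(u).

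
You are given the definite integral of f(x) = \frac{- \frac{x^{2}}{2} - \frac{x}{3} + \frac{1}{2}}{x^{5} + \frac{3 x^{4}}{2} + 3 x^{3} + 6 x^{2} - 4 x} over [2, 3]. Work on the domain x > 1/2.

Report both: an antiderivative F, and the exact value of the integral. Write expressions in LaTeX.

Antiderivative: F(x) = \frac{- 204 \log{\left(x \right)} + 64 \log{\left(x - \frac{1}{2} \right)} - 34 \log{\left(x + 2 \right)} + 87 \log{\left(x^{2} + 4 \right)} - 50 \operatorname{atan}{\left(\frac{x}{2} \right)}}{1632}; value = - \frac{\log{\left(3 \right)}}{8} - \frac{29 \log{\left(8 \right)}}{544} - \frac{\log{\left(5 \right)}}{48} - \frac{25 \operatorname{atan}{\left(\frac{3}{2} \right)}}{816} - \frac{2 \log{\left(\frac{3}{2} \right)}}{51} + \frac{25 \pi}{3264} + \frac{\log{\left(4 \right)}}{48} + \frac{2 \log{\left(\frac{5}{2} \right)}}{51} + \frac{\log{\left(2 \right)}}{8} + \frac{29 \log{\left(13 \right)}}{544}

Factor the denominator (3 x \left(x + 2\right) \left(2 x - 1\right) \left(x^{2} + 4\right)) and decompose: f = \frac{87 x - 50}{816 \left(x^{2} + 4\right)} + \frac{4}{51 \left(2 x - 1\right)} - \frac{1}{48 \left(x + 2\right)} - \frac{1}{8 x}; each piece integrates to a log, atan, or power term.
F(x) = \frac{- 204 \log{\left(x \right)} + 64 \log{\left(x - \frac{1}{2} \right)} - 34 \log{\left(x + 2 \right)} + 87 \log{\left(x^{2} + 4 \right)} - 50 \operatorname{atan}{\left(\frac{x}{2} \right)}}{1632} is an antiderivative of f.
Check: d/dx[\frac{- 204 \log{\left(x \right)} + 64 \log{\left(x - \frac{1}{2} \right)} - 34 \log{\left(x + 2 \right)} + 87 \log{\left(x^{2} + 4 \right)} - 50 \operatorname{atan}{\left(\frac{x}{2} \right)}}{1632}] = \frac{- 3 x^{2} - 2 x + 3}{6 x^{5} + 9 x^{4} + 18 x^{3} + 36 x^{2} - 24 x}, which equals f(x).
F(3) = - \frac{\log{\left(3 \right)}}{8} - \frac{\log{\left(5 \right)}}{48} - \frac{25 \operatorname{atan}{\left(\frac{3}{2} \right)}}{816} + \frac{2 \log{\left(\frac{5}{2} \right)}}{51} + \frac{29 \log{\left(13 \right)}}{544}; F(2) = - \frac{\log{\left(2 \right)}}{8} - \frac{\log{\left(4 \right)}}{48} - \frac{25 \pi}{3264} + \frac{2 \log{\left(\frac{3}{2} \right)}}{51} + \frac{29 \log{\left(8 \right)}}{544}.
Integral = F(3) - F(2) = - \frac{\log{\left(3 \right)}}{8} - \frac{29 \log{\left(8 \right)}}{544} - \frac{\log{\left(5 \right)}}{48} - \frac{25 \operatorname{atan}{\left(\frac{3}{2} \right)}}{816} - \frac{2 \log{\left(\frac{3}{2} \right)}}{51} + \frac{25 \pi}{3264} + \frac{\log{\left(4 \right)}}{48} + \frac{2 \log{\left(\frac{5}{2} \right)}}{51} + \frac{\log{\left(2 \right)}}{8} + \frac{29 \log{\left(13 \right)}}{544}.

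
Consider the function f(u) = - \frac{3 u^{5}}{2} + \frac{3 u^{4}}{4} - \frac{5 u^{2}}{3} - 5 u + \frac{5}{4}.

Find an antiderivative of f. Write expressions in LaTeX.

An antiderivative is F(u) = - \frac{u^{6}}{4} + \frac{3 u^{5}}{20} - \frac{5 u^{3}}{9} - \frac{5 u^{2}}{2} + \frac{5 u}{4}.

Integrate term by term and add the pieces.
Check: d/du[- \frac{u^{6}}{4} + \frac{3 u^{5}}{20} - \frac{5 u^{3}}{9} - \frac{5 u^{2}}{2} + \frac{5 u}{4}] = - \frac{3 u^{5}}{2} + \frac{3 u^{4}}{4} - \frac{5 u^{2}}{3} - 5 u + \frac{5}{4} = f(u).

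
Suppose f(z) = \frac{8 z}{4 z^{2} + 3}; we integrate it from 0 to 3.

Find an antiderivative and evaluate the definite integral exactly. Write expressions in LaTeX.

Antiderivative: F(z) = \log{\left(2 z^{2} + \frac{3}{2} \right)}; value = - \log{\left(\frac{3}{2} \right)} + \log{\left(\frac{39}{2} \right)}

f matches the chain-rule pattern g'(h)*h' with inner function h(z) = 2 z^{2} + \frac{3}{2}; substituting u = h(z) collapses the integral.
F(z) = \log{\left(2 z^{2} + \frac{3}{2} \right)} is an antiderivative of f.
Check: d/dz[\log{\left(2 z^{2} + \frac{3}{2} \right)}] = \frac{8 z}{4 z^{2} + 3} = f(z).
F(3) = \log{\left(\frac{39}{2} \right)}; F(0) = \log{\left(\frac{3}{2} \right)}.
Integral = F(3) - F(0) = - \log{\left(\frac{3}{2} \right)} + \log{\left(\frac{39}{2} \right)}.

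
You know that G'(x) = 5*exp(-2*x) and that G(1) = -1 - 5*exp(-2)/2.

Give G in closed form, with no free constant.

G(x) = (-2*exp(2*x) - 5)*exp(-2*x)/2

A candidate passes only if d/dx[G] lands on the given G'(x) exactly.
A general antiderivative is -5*exp(-2*x)/2 + C.
The condition gives C = -1 - 5*exp(-2)/2 - (-5*exp(-2)/2) = -1.
So G(x) = (-2*exp(2*x) - 5)*exp(-2*x)/2.
Check: d/dx[(-2*exp(2*x) - 5)*exp(-2*x)/2] = 5*exp(-2*x) = G'(x).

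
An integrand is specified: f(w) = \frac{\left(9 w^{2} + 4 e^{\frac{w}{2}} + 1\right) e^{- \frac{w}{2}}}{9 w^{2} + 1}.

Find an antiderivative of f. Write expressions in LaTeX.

Any candidate F(w) must reproduce f(w) exactly when differentiated.
Check: d/dw[\frac{4 \operatorname{atan}{\left(3 w \right)}}{3} - 2 e^{- \frac{w}{2}}] = \frac{9 w^{2} + 4 e^{\frac{w}{2}} + 1}{9 w^{2} e^{\frac{w}{2}} + e^{\frac{w}{2}}}, which equals f(w).

An antiderivative is F(w) = \frac{4 \operatorname{atan}{\left(3 w \right)}}{3} - 2 e^{- \frac{w}{2}}.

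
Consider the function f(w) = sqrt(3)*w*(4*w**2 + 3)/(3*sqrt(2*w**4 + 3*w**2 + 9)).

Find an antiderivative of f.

An antiderivative is F(w) = sqrt(3)*sqrt(2*w**4 + 3*w**2 + 9)/3.

f matches the chain-rule pattern g'(h)*h' with inner function h(w) = 2*w**4/3 + w**2 + 3; substituting u = h(w) collapses the integral.
Check: d/dw[sqrt(3)*sqrt(2*w**4 + 3*w**2 + 9)/3] = (4*sqrt(3)*w**3 + 3*sqrt(3)*w)/(3*sqrt(2*w**4 + 3*w**2 + 9)), which equals f(w).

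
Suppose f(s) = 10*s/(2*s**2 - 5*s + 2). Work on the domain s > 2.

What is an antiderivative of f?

An antiderivative is F(s) = 20*log(s - 2)/3 - 5*log(s - 1/2)/3.

Factor the denominator ((s - 2)*(2*s - 1)) and decompose: f = -10/(3*(2*s - 1)) + 20/(3*(s - 2)); each piece integrates to a log, atan, or power term.
Check: d/ds[20*log(s - 2)/3 - 5*log(s - 1/2)/3] = 10*s/(2*s**2 - 5*s + 2) = f(s).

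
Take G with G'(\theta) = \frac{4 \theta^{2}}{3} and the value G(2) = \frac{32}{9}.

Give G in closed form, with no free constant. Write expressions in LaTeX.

The proposed G(\theta) is checked by its d/d\theta: the result must match the given G'(\theta).
A general antiderivative is \frac{4 \theta^{3}}{9} + C.
The condition gives C = \frac{32}{9} - (\frac{32}{9}) = 0.
So G(\theta) = \frac{4 \theta^{3}}{9}.
Check: d/d\theta[\frac{4 \theta^{3}}{9}] = \frac{4 \theta^{2}}{3} = G'(\theta).

G(\theta) = \frac{4 \theta^{3}}{9}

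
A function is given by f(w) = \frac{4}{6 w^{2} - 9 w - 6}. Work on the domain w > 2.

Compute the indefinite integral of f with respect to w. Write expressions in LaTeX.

Factor the denominator (3 \left(w - 2\right) \left(2 w + 1\right)) and decompose: f = - \frac{8}{15 \left(2 w + 1\right)} + \frac{4}{15 \left(w - 2\right)}; each piece integrates to a log, atan, or power term.
Check: d/dw[\frac{4 \log{\left(w - 2 \right)}}{15} - \frac{4 \log{\left(w + \frac{1}{2} \right)}}{15}] = \frac{4}{6 w^{2} - 9 w - 6} = f(w).

F(w) = \frac{4 \log{\left(w - 2 \right)}}{15} - \frac{4 \log{\left(w + \frac{1}{2} \right)}}{15} + C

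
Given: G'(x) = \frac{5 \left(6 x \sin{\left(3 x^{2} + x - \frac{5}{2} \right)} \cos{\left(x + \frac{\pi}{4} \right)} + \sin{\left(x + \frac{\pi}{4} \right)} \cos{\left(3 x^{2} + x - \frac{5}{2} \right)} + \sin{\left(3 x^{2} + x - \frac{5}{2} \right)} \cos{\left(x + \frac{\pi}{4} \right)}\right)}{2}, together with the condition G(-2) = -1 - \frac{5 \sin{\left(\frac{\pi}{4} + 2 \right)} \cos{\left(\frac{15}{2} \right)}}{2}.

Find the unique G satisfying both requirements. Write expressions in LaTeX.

G'(x) has the shape u'v + uv' for u = - \frac{5 \cos{\left(x + \frac{\pi}{4} \right)}}{2} and v = \cos{\left(3 x^{2} + x - \frac{5}{2} \right)} — it is the derivative of the product u*v.
A general antiderivative is - \frac{5 \cos{\left(x + \frac{\pi}{4} \right)} \cos{\left(3 x^{2} + x - \frac{5}{2} \right)}}{2} + C.
The condition gives C = -1 - \frac{5 \sin{\left(\frac{\pi}{4} + 2 \right)} \cos{\left(\frac{15}{2} \right)}}{2} - (- \frac{5 \sin{\left(\frac{\pi}{4} + 2 \right)} \cos{\left(\frac{15}{2} \right)}}{2}) = -1.
So G(x) = \frac{- 5 \cos{\left(x + \frac{\pi}{4} \right)} \cos{\left(3 x^{2} + x - \frac{5}{2} \right)} - 2}{2}.
Check: d/dx[\frac{- 5 \cos{\left(x + \frac{\pi}{4} \right)} \cos{\left(3 x^{2} + x - \frac{5}{2} \right)} - 2}{2}] = 15 x \sin{\left(3 x^{2} + x - \frac{5}{2} \right)} \cos{\left(x + \frac{\pi}{4} \right)} + \frac{5 \sin{\left(x + \frac{\pi}{4} \right)} \cos{\left(3 x^{2} + x - \frac{5}{2} \right)}}{2} + \frac{5 \sin{\left(3 x^{2} + x - \frac{5}{2} \right)} \cos{\left(x + \frac{\pi}{4} \right)}}{2}, which equals G'(x).

G(x) = \frac{- 5 \cos{\left(x + \frac{\pi}{4} \right)} \cos{\left(3 x^{2} + x - \frac{5}{2} \right)} - 2}{2}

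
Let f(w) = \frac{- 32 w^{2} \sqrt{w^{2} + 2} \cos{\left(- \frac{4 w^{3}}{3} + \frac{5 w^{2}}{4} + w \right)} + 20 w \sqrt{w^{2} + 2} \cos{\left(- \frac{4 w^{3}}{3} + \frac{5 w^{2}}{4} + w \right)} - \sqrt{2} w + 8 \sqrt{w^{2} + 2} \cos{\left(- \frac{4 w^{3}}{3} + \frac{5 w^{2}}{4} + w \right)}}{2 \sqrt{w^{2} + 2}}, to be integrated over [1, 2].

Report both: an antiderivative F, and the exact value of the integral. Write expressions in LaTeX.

Recover f(w) by differentiating a candidate F(w); any mismatch rules it out.
F(w) = \frac{\sqrt{2} \left(- \sqrt{w^{2} + 2} + 4 \sqrt{2} \sin{\left(- \frac{4 w^{3}}{3} + \frac{5 w^{2}}{4} + w \right)}\right)}{2} is an antiderivative of f.
Check: d/dw[\frac{\sqrt{2} \left(- \sqrt{w^{2} + 2} + 4 \sqrt{2} \sin{\left(- \frac{4 w^{3}}{3} + \frac{5 w^{2}}{4} + w \right)}\right)}{2}] = \frac{- 32 w^{2} \sqrt{w^{2} + 2} \cos{\left(- \frac{4 w^{3}}{3} + \frac{5 w^{2}}{4} + w \right)} + 20 w \sqrt{w^{2} + 2} \cos{\left(- \frac{4 w^{3}}{3} + \frac{5 w^{2}}{4} + w \right)} - \sqrt{2} w + 8 \sqrt{w^{2} + 2} \cos{\left(- \frac{4 w^{3}}{3} + \frac{5 w^{2}}{4} + w \right)}}{2 \sqrt{w^{2} + 2}} = f(w).
F(2) = - \sqrt{3} - 4 \sin{\left(\frac{11}{3} \right)}; F(1) = - \frac{\sqrt{6}}{2} + 4 \sin{\left(\frac{11}{12} \right)}.
Integral = F(2) - F(1) = - 4 \sin{\left(\frac{11}{12} \right)} - \sqrt{3} + \frac{\sqrt{6}}{2} - 4 \sin{\left(\frac{11}{3} \right)}.

Antiderivative: F(w) = \frac{\sqrt{2} \left(- \sqrt{w^{2} + 2} + 4 \sqrt{2} \sin{\left(- \frac{4 w^{3}}{3} + \frac{5 w^{2}}{4} + w \right)}\right)}{2}; value = - 4 \sin{\left(\frac{11}{12} \right)} - \sqrt{3} + \frac{\sqrt{6}}{2} - 4 \sin{\left(\frac{11}{3} \right)}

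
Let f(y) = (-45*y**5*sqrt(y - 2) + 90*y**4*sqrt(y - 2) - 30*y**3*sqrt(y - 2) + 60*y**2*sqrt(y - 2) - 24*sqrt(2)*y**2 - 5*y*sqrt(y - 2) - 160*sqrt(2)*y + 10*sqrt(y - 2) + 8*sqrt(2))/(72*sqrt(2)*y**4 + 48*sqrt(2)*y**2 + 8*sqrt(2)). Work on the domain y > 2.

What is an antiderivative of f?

Whatever form F(y) takes, F'(y) = f(y) is non-negotiable.
Check: d/dy[(-9*y**4*sqrt(y - 2) + 36*y**3*sqrt(y - 2) - 39*y**2*sqrt(y - 2) + 12*y*sqrt(y - 2) + 12*sqrt(2)*y - 12*sqrt(y - 2) + 40*sqrt(2))/(36*sqrt(2)*y**2 + 12*sqrt(2))] = (-45*sqrt(2)*y**6 + 180*sqrt(2)*y**5 - 210*sqrt(2)*y**4 + 120*sqrt(2)*y**3 - 48*y**2*sqrt(y - 2) - 125*sqrt(2)*y**2 - 320*y*sqrt(y - 2) + 20*sqrt(2)*y + 16*sqrt(y - 2) - 20*sqrt(2))/(144*y**4*sqrt(y - 2) + 96*y**2*sqrt(y - 2) + 16*sqrt(y - 2)), which equals f(y).

An antiderivative is F(y) = (-9*y**4*sqrt(y - 2) + 36*y**3*sqrt(y - 2) - 39*y**2*sqrt(y - 2) + 12*y*sqrt(y - 2) + 12*sqrt(2)*y - 12*sqrt(y - 2) + 40*sqrt(2))/(36*sqrt(2)*y**2 + 12*sqrt(2)).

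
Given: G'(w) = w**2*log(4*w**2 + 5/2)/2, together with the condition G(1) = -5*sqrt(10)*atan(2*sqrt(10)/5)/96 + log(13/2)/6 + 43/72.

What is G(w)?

G(w) = (48*w**3*log(4*w**2 + 5/2) - 32*w**3 + 60*w - 15*sqrt(10)*atan(2*sqrt(10)*w/5) + 144)/288

For G(w) to be correct, d/dw[G] must agree with the stated G'(w) identically.
A general antiderivative is w**3*log(4*w**2 + 5/2)/6 - w**3/9 + 5*w/24 - 5*sqrt(10)*atan(2*sqrt(10)*w/5)/96 + C.
The condition gives C = -5*sqrt(10)*atan(2*sqrt(10)/5)/96 + log(13/2)/6 + 43/72 - (-5*sqrt(10)*atan(2*sqrt(10)/5)/96 + 7/72 + log(13/2)/6) = 1/2.
So G(w) = (48*w**3*log(4*w**2 + 5/2) - 32*w**3 + 60*w - 15*sqrt(10)*atan(2*sqrt(10)*w/5) + 144)/288.
Check: d/dw[(48*w**3*log(4*w**2 + 5/2) - 32*w**3 + 60*w - 15*sqrt(10)*atan(2*sqrt(10)*w/5) + 144)/288] = w**2*log(4*w**2 + 5/2)/2 = G'(w).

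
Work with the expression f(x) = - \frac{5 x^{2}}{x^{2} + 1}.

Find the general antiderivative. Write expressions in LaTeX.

F(x) = - 5 x + 5 \operatorname{atan}{\left(x \right)} + C

Since d/dx undoes antidifferentiation here, F'(x) = f(x) is required of F(x).
Check: d/dx[- 5 x + 5 \operatorname{atan}{\left(x \right)}] = - \frac{5 x^{2}}{x^{2} + 1} = f(x).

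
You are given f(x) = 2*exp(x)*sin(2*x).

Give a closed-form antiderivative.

Differentiate the proposed F(x) back; it has to land on f(x) exactly.
Check: d/dx[2*exp(x)*sin(2*x)/5 - 4*exp(x)*cos(2*x)/5] = 2*exp(x)*sin(2*x) = f(x).

An antiderivative is F(x) = 2*exp(x)*sin(2*x)/5 - 4*exp(x)*cos(2*x)/5.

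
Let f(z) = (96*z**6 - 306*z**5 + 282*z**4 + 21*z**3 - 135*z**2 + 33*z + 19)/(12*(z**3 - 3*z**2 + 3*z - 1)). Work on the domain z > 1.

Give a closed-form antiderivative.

An antiderivative is F(z) = 2*z**4 - z**3/2 - 5*z**2/2 - 3*z/4 - 5/(3*(2*z - 2)**2).

Since d/dz undoes antidifferentiation here, F'(z) = f(z) is required of F(z).
Check: d/dz[2*z**4 - z**3/2 - 5*z**2/2 - 3*z/4 - 5/(3*(2*z - 2)**2)] = (96*z**6 - 306*z**5 + 282*z**4 + 21*z**3 - 135*z**2 + 33*z + 19)/(12*z**3 - 36*z**2 + 36*z - 12), which equals f(z).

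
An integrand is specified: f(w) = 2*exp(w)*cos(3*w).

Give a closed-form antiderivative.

An antiderivative is F(w) = 3*exp(w)*sin(3*w)/5 + exp(w)*cos(3*w)/5.

Differentiate the proposed F(w) back; it has to land on f(w) exactly.
Check: d/dw[3*exp(w)*sin(3*w)/5 + exp(w)*cos(3*w)/5] = 2*exp(w)*cos(3*w) = f(w).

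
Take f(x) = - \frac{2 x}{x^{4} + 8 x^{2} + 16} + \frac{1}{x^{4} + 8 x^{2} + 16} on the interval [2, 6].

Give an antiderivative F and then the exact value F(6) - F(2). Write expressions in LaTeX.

Antiderivative: F(x) = \frac{x}{8 x^{2} + 32} + \frac{\operatorname{atan}{\left(\frac{x}{2} \right)}}{16} + \frac{8}{8 x^{2} + 32}; value = - \frac{9}{80} - \frac{\pi}{64} + \frac{\operatorname{atan}{\left(3 \right)}}{16}

The integrand splits into summands that can be handled one at a time.
F(x) = \frac{x}{8 x^{2} + 32} + \frac{\operatorname{atan}{\left(\frac{x}{2} \right)}}{16} + \frac{8}{8 x^{2} + 32} is an antiderivative of f.
Check: d/dx[\frac{x}{8 x^{2} + 32} + \frac{\operatorname{atan}{\left(\frac{x}{2} \right)}}{16} + \frac{8}{8 x^{2} + 32}] = \frac{1 - 2 x}{x^{4} + 8 x^{2} + 16}, which equals f(x).
F(6) = \frac{7}{160} + \frac{\operatorname{atan}{\left(3 \right)}}{16}; F(2) = \frac{\pi}{64} + \frac{5}{32}.
Integral = F(6) - F(2) = - \frac{9}{80} - \frac{\pi}{64} + \frac{\operatorname{atan}{\left(3 \right)}}{16}.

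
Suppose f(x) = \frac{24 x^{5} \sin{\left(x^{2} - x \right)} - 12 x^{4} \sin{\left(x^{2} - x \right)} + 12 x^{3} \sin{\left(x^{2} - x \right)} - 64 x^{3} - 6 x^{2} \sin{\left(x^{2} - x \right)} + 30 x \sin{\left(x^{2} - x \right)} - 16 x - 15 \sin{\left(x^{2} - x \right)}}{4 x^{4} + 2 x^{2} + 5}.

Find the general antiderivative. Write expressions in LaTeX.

F(x) = - 4 \log{\left(2 x^{4} + x^{2} + \frac{5}{2} \right)} - 3 \cos{\left(x^{2} - x \right)} + C

Differentiate the proposed F(x) back; it has to land on f(x) exactly.
Check: d/dx[- 4 \log{\left(2 x^{4} + x^{2} + \frac{5}{2} \right)} - 3 \cos{\left(x^{2} - x \right)}] = \frac{24 x^{5} \sin{\left(x^{2} - x \right)} - 12 x^{4} \sin{\left(x^{2} - x \right)} + 12 x^{3} \sin{\left(x^{2} - x \right)} - 64 x^{3} - 6 x^{2} \sin{\left(x^{2} - x \right)} + 30 x \sin{\left(x^{2} - x \right)} - 16 x - 15 \sin{\left(x^{2} - x \right)}}{4 x^{4} + 2 x^{2} + 5} = f(x).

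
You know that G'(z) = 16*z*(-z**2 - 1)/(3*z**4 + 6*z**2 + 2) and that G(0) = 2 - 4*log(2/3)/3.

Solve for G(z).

G'(z) matches the chain-rule pattern g'(h)*h' with inner function h(z) = z**4 + 2*z**2 + 2/3; substituting u = h(z) collapses the integral.
A general antiderivative is -4*log(z**4 + 2*z**2 + 2/3)/3 + C.
The condition gives C = 2 - 4*log(2/3)/3 - (-4*log(2/3)/3) = 2.
So G(z) = 2 - 4*log(z**4 + 2*z**2 + 2/3)/3.
Check: d/dz[2 - 4*log(z**4 + 2*z**2 + 2/3)/3] = (-16*z**3 - 16*z)/(3*z**4 + 6*z**2 + 2), which equals G'(z).

G(z) = 2 - 4*log(z**4 + 2*z**2 + 2/3)/3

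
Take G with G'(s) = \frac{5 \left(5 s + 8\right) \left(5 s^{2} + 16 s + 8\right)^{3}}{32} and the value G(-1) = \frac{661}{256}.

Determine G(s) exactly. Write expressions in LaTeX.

G'(s) matches the chain-rule pattern g'(h)*h' with inner function h(s) = \frac{5 s^{2}}{4} + 4 s + 2; substituting u = h(s) collapses the integral.
A general antiderivative is 5 \left(\frac{5 s^{2}}{4} + 4 s + 2\right)^{4} + C.
The condition gives C = \frac{661}{256} - (\frac{405}{256}) = 1.
So G(s) = \frac{3125 s^{8}}{256} + \frac{625 s^{7}}{4} + \frac{6625 s^{6}}{8} + 2350 s^{5} + \frac{7735 s^{4}}{2} + 3760 s^{3} + 2120 s^{2} + 640 s + 81.
Check: d/ds[\frac{3125 s^{8}}{256} + \frac{625 s^{7}}{4} + \frac{6625 s^{6}}{8} + 2350 s^{5} + \frac{7735 s^{4}}{2} + 3760 s^{3} + 2120 s^{2} + 640 s + 81] = \frac{3125 s^{7}}{32} + \frac{4375 s^{6}}{4} + \frac{19875 s^{5}}{4} + 11750 s^{4} + 15470 s^{3} + 11280 s^{2} + 4240 s + 640, which equals G'(s).

G(s) = \frac{3125 s^{8}}{256} + \frac{625 s^{7}}{4} + \frac{6625 s^{6}}{8} + 2350 s^{5} + \frac{7735 s^{4}}{2} + 3760 s^{3} + 2120 s^{2} + 640 s + 81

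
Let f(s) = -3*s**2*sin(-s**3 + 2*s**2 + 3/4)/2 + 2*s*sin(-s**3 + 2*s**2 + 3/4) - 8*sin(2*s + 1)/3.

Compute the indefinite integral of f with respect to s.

The integrand splits into summands that can be handled one at a time.
Check: d/ds[4*cos(2*s + 1)/3 - cos(-s**3 + 2*s**2 + 3/4)/2] = -3*s**2*sin(-s**3 + 2*s**2 + 3/4)/2 + 2*s*sin(-s**3 + 2*s**2 + 3/4) - 8*sin(2*s + 1)/3 = f(s).

F(s) = 4*cos(2*s + 1)/3 - cos(-s**3 + 2*s**2 + 3/4)/2 + C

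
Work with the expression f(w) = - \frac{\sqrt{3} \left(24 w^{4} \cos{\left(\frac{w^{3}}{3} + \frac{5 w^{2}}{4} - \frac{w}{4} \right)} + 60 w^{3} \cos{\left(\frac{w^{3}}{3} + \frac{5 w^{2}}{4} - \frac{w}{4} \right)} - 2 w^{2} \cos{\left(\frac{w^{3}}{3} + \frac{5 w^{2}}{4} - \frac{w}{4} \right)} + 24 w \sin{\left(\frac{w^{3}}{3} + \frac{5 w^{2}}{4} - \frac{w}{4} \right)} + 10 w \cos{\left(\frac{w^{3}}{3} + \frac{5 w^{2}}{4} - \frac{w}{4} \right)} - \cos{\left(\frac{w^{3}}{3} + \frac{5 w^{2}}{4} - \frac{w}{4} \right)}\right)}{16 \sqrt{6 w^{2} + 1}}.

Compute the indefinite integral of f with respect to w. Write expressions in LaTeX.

Recognize the product-rule pattern: f = u'v + uv' with u = - \frac{3 \sqrt{2 w^{2} + \frac{1}{3}}}{4}, v = \sin{\left(\frac{w^{3}}{3} + \frac{5 w^{2}}{4} - \frac{w}{4} \right)}, so integration by parts undoes it.
Check: d/dw[- \frac{3 \sqrt{2 w^{2} + \frac{1}{3}} \sin{\left(\frac{w^{3}}{3} + \frac{5 w^{2}}{4} - \frac{w}{4} \right)}}{4}] = \frac{\sqrt{3} \left(- 72 w^{4} \cos{\left(\frac{w^{3}}{3} + \frac{5 w^{2}}{4} - \frac{w}{4} \right)} - 180 w^{3} \cos{\left(\frac{w^{3}}{3} + \frac{5 w^{2}}{4} - \frac{w}{4} \right)} + 6 w^{2} \cos{\left(\frac{w^{3}}{3} + \frac{5 w^{2}}{4} - \frac{w}{4} \right)} - 72 w \sin{\left(\frac{w^{3}}{3} + \frac{5 w^{2}}{4} - \frac{w}{4} \right)} - 30 w \cos{\left(\frac{w^{3}}{3} + \frac{5 w^{2}}{4} - \frac{w}{4} \right)} + 3 \cos{\left(\frac{w^{3}}{3} + \frac{5 w^{2}}{4} - \frac{w}{4} \right)}\right)}{48 \sqrt{6 w^{2} + 1}}, which equals f(w).

F(w) = - \frac{3 \sqrt{2 w^{2} + \frac{1}{3}} \sin{\left(\frac{w^{3}}{3} + \frac{5 w^{2}}{4} - \frac{w}{4} \right)}}{4} + C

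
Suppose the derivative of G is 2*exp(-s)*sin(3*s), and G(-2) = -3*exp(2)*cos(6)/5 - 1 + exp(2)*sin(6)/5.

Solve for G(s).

Check a candidate G(s) by differentiating: d/ds[G] must match the given G'(s).
A general antiderivative is -exp(-s)*sin(3*s)/5 - 3*exp(-s)*cos(3*s)/5 + C.
The condition gives C = -3*exp(2)*cos(6)/5 - 1 + exp(2)*sin(6)/5 - (-3*exp(2)*cos(6)/5 + exp(2)*sin(6)/5) = -1.
So G(s) = -(5*exp(s) + sin(3*s) + 3*cos(3*s))*exp(-s)/5.
Check: d/ds[-(5*exp(s) + sin(3*s) + 3*cos(3*s))*exp(-s)/5] = 2*exp(-s)*sin(3*s) = G'(s).

G(s) = -(5*exp(s) + sin(3*s) + 3*cos(3*s))*exp(-s)/5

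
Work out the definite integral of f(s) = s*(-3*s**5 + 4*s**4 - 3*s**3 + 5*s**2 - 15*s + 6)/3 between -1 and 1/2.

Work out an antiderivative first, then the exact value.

Antiderivative: F(s) = -s**7/7 + 2*s**6/9 - s**5/5 + 5*s**4/12 - 5*s**3/3 + s**2; value = -16059/4480

For F(s) to be correct the identity F'(s) - f(s) = 0 must hold.
F(s) = -s**7/7 + 2*s**6/9 - s**5/5 + 5*s**4/12 - 5*s**3/3 + s**2 is an antiderivative of f.
Check: d/ds[-s**7/7 + 2*s**6/9 - s**5/5 + 5*s**4/12 - 5*s**3/3 + s**2] = -s**6 + 4*s**5/3 - s**4 + 5*s**3/3 - 5*s**2 + 2*s, which equals f(s).
F(1/2) = 2573/40320; F(-1) = 4597/1260.
Integral = F(1/2) - F(-1) = -16059/4480.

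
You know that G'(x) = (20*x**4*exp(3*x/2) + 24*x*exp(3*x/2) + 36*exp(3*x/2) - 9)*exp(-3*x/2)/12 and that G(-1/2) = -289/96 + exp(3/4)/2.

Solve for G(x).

Whatever form G(x) takes, its d/dx must return the stated G'(x).
A general antiderivative is x**5/3 + x**2 + 3*x - 3/4 + exp(-3*x/2)/2 + C.
The condition gives C = -289/96 + exp(3/4)/2 - (-193/96 + exp(3/4)/2) = -1.
So G(x) = (4*x**5*exp(3*x/2) + 12*x**2*exp(3*x/2) + 36*x*exp(3*x/2) - 21*exp(3*x/2) + 6)*exp(-3*x/2)/12.
Check: d/dx[(4*x**5*exp(3*x/2) + 12*x**2*exp(3*x/2) + 36*x*exp(3*x/2) - 21*exp(3*x/2) + 6)*exp(-3*x/2)/12] = (20*x**4*exp(3*x/2) + 24*x*exp(3*x/2) + 36*exp(3*x/2) - 9)*exp(-3*x/2)/12 = G'(x).

G(x) = (4*x**5*exp(3*x/2) + 12*x**2*exp(3*x/2) + 36*x*exp(3*x/2) - 21*exp(3*x/2) + 6)*exp(-3*x/2)/12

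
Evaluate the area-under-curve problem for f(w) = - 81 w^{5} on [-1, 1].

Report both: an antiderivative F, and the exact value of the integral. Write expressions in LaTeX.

For F(w) to be correct the identity F'(w) - f(w) = 0 must hold.
F(w) = - \frac{27 w^{6}}{2} is an antiderivative of f.
Check: d/dw[- \frac{27 w^{6}}{2}] = - 81 w^{5} = f(w).
F(1) = - \frac{27}{2}; F(-1) = - \frac{27}{2}.
Integral = F(1) - F(-1) = 0.

Antiderivative: F(w) = - \frac{27 w^{6}}{2}; value = 0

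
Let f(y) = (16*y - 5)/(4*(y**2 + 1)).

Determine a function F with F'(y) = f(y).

Check any antiderivative F(y) by computing F'(y) and comparing it with f(y).
Check: d/dy[-(-8*log(y**2 + 1) + 5*atan(y))/4] = (16*y - 5)/(4*y**2 + 4), which equals f(y).

An antiderivative is F(y) = -(-8*log(y**2 + 1) + 5*atan(y))/4.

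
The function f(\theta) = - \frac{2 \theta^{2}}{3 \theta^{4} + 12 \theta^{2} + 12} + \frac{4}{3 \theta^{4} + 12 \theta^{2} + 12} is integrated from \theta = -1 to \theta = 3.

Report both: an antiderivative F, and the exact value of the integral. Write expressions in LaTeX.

Recognize the product-rule pattern: f = u'v + uv' with u = \frac{2 \theta}{3}, v = \frac{1}{\theta^{2} + 2}, so integration by parts undoes it.
F(\theta) = \frac{2 \theta}{3 \left(\theta^{2} + 2\right)} is an antiderivative of f.
Check: d/d\theta[\frac{2 \theta}{3 \left(\theta^{2} + 2\right)}] = \frac{4 - 2 \theta^{2}}{3 \theta^{4} + 12 \theta^{2} + 12}, which equals f(\theta).
F(3) = \frac{2}{11}; F(-1) = - \frac{2}{9}.
Integral = F(3) - F(-1) = \frac{40}{99}.

Antiderivative: F(\theta) = \frac{2 \theta}{3 \left(\theta^{2} + 2\right)}; value = \frac{40}{99}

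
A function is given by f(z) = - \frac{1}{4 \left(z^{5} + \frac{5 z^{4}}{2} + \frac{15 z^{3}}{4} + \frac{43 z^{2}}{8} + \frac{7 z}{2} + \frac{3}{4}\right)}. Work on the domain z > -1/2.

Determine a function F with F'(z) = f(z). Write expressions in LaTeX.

The denominator factors as \left(2 z + 1\right)^{2} \left(2 z + 3\right) \left(z^{2} + 2\right); partial fractions split f into directly integrable pieces: - \frac{2 \left(2 z - 37\right)}{1377 \left(z^{2} + 2\right)} - \frac{2}{17 \left(2 z + 3\right)} + \frac{10}{81 \left(2 z + 1\right)} - \frac{4}{9 \left(2 z + 1\right)^{2}}.
Check: d/dz[\frac{5 \log{\left(z + \frac{1}{2} \right)}}{81} - \frac{\log{\left(z + \frac{3}{2} \right)}}{17} - \frac{2 \log{\left(z^{2} + 2 \right)}}{1377} + \frac{37 \sqrt{2} \operatorname{atan}{\left(\frac{\sqrt{2} z}{2} \right)}}{1377} + \frac{2}{18 z + 9}] = - \frac{2}{8 z^{5} + 20 z^{4} + 30 z^{3} + 43 z^{2} + 28 z + 6}, which equals f(z).

An antiderivative is F(z) = \frac{5 \log{\left(z + \frac{1}{2} \right)}}{81} - \frac{\log{\left(z + \frac{3}{2} \right)}}{17} - \frac{2 \log{\left(z^{2} + 2 \right)}}{1377} + \frac{37 \sqrt{2} \operatorname{atan}{\left(\frac{\sqrt{2} z}{2} \right)}}{1377} + \frac{2}{18 z + 9}.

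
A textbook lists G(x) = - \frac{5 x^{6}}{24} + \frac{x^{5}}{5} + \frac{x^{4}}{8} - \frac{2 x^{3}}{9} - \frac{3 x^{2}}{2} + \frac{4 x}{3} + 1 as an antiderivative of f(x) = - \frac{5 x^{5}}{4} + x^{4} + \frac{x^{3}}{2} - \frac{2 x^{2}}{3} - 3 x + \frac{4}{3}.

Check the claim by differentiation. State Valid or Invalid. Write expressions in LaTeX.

d/dx[G] = - \frac{5 x^{5}}{4} + x^{4} + \frac{x^{3}}{2} - \frac{2 x^{2}}{3} - 3 x + \frac{4}{3}
This equals f(x) exactly, so the claim holds.

Valid: G'(x) = f(x).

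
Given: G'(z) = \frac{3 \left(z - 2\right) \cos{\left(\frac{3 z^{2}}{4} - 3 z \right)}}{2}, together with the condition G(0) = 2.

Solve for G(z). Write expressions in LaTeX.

G'(z) matches the chain-rule pattern g'(h)*h' with inner function h(z) = \frac{3 z^{2}}{4} - 3 z; substituting u = h(z) collapses the integral.
A general antiderivative is \sin{\left(\frac{3 z^{2}}{4} - 3 z \right)} + C.
The condition gives C = 2 - (0) = 2.
So G(z) = \sin{\left(\frac{3 z^{2}}{4} - 3 z \right)} + 2.
Check: d/dz[\sin{\left(\frac{3 z^{2}}{4} - 3 z \right)} + 2] = \frac{3 z \cos{\left(\frac{3 z^{2}}{4} - 3 z \right)}}{2} - 3 \cos{\left(\frac{3 z^{2}}{4} - 3 z \right)}, which equals G'(z).

G(z) = \sin{\left(\frac{3 z^{2}}{4} - 3 z \right)} + 2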